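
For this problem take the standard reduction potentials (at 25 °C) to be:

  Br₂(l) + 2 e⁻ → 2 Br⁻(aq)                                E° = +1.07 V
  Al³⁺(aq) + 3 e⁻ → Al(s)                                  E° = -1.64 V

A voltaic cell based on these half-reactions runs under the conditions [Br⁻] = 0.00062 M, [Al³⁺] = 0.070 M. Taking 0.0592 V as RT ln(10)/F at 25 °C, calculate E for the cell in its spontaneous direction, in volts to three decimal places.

Br₂/Br⁻ is the cathode (higher E°), Al³⁺/Al the anode: E°cell = +1.07 − (-1.64) = +2.71 V, n = 6.
Overall: 3 Br₂(l) + 2 Al(s) → 6 Br⁻(aq) + 2 Al³⁺(aq)
Q = [Br⁻]^6·[Al³⁺]^2; log Q = -21.555.
E = E° − (0.0592/n) log Q = +2.71 − (0.0592/6)(-21.555) = +2.923 V.

+2.923 V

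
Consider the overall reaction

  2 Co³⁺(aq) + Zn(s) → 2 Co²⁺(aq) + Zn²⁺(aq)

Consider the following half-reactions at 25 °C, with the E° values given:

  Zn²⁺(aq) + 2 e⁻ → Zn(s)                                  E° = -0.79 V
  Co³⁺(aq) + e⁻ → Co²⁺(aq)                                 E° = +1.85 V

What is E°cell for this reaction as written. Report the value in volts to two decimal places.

+2.64 V

The Co³⁺/Co²⁺ couple has the higher reduction potential, so it is the cathode; Zn²⁺/Zn is oxidised at the anode.
E°cell = E°(cathode) − E°(anode) = (+1.85) − (-0.79) = +2.64 V.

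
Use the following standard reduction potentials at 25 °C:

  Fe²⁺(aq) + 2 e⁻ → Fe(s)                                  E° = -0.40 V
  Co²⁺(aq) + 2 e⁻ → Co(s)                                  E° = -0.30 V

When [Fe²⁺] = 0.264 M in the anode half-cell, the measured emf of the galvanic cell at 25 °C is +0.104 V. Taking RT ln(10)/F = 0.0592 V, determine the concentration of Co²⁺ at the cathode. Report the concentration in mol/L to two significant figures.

Co²⁺/Co is the cathode, Fe²⁺/Fe the anode: E°cell = +0.10 V, n = 2.
Overall reaction: Co²⁺(aq) + Fe(s) → Co(s) + Fe²⁺(aq); Q = [Fe²⁺]^1/[Co²⁺]^1.
From E = E° − (0.0592/n) log Q: log Q = (E° − E)·n/0.0592 = (+0.10 − (+0.104))·2/0.0592 = -0.1351.
So 1·log[Co²⁺] = 1·log(0.264) − log Q = -0.5784 − (-0.1351) = -0.4433; [Co²⁺] = 10^(-0.4433) ≈ 0.36 M.

0.36 M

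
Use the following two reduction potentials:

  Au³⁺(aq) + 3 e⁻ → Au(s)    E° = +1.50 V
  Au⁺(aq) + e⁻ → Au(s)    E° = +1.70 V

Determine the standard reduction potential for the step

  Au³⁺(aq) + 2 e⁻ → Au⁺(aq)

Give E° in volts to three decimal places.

Sequential free energies add, so n₃E°₃ = n₁E°₁ + n₂E°₂.
With n₃ = 3, and the known step contributing 1×(+1.70) V, the unknown satisfies 2·E° = 3×(+1.50) − 1×(+1.70) = +2.800.
E° = +2.800 / 2 = +1.400 V.

+1.400 V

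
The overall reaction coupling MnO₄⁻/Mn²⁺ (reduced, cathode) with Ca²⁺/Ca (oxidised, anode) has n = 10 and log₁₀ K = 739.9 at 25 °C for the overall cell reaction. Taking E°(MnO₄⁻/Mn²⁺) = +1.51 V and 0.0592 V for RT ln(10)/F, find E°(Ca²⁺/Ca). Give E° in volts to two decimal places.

-2.87 V

E°cell = (0.0592/n)·log K = (0.0592/10)(739.9) = +4.380 V.
Since MnO₄⁻/Mn²⁺ is the cathode and Ca²⁺/Ca the anode, E°cell = E°(MnO₄⁻/Mn²⁺) − E°(Ca²⁺/Ca).
So E°(Ca²⁺/Ca) = E°(MnO₄⁻/Mn²⁺) − E°cell = (+1.51) − (+4.380) = -2.87 V.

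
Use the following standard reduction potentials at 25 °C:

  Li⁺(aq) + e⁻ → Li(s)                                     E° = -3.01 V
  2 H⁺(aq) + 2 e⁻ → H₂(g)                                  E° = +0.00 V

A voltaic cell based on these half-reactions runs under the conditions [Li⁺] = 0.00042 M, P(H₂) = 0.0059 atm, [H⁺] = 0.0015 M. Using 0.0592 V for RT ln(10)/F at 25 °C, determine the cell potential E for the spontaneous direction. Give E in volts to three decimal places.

H⁺/H₂ is the cathode (higher E°), Li⁺/Li the anode: E°cell = +0.00 − (-3.01) = +3.01 V, n = 2.
Overall: 2 H⁺(aq) + 2 Li(s) → H₂(g) + 2 Li⁺(aq)
Q = P(H₂)·[Li⁺]^2 / ([H⁺]^2); log Q = -3.335.
E = E° − (0.0592/n) log Q = +3.01 − (0.0592/2)(-3.335) = +3.109 V.

+3.109 V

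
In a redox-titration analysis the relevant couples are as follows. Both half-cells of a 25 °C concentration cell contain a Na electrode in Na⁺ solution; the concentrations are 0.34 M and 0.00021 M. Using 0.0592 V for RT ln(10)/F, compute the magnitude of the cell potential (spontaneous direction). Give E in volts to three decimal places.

+0.190 V

For a concentration cell E°cell = 0. The 0.34 M side is the cathode (reduction is favoured where [Na⁺] is higher).
With n = 1, E = −(0.0592/1) log([Na⁺]ₐₙ/[Na⁺]꜀ₐₜ) = −(0.0592/1) log(0.00021/0.34) = −(0.0592/1)(-3.209) = +0.190 V.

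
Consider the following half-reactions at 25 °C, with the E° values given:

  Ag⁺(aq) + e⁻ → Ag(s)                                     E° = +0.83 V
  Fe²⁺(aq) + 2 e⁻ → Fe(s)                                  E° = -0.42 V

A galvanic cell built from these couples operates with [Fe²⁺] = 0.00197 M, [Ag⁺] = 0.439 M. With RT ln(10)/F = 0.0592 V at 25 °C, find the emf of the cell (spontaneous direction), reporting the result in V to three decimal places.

Ag⁺/Ag is the cathode (higher E°), Fe²⁺/Fe the anode: E°cell = +0.83 − (-0.42) = +1.25 V, n = 2.
Overall: 2 Ag⁺(aq) + Fe(s) → 2 Ag(s) + Fe²⁺(aq)
Q = [Fe²⁺] / ([Ag⁺]^2); log Q = -1.990.
E = E° − (0.0592/n) log Q = +1.25 − (0.0592/2)(-1.990) = +1.309 V.

+1.309 V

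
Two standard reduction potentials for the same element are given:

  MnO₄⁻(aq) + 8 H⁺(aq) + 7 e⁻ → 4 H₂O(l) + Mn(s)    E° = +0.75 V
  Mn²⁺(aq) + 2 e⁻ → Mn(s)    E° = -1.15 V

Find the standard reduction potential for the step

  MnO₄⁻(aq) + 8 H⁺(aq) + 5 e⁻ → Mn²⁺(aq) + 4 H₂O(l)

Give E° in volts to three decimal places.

Sequential free energies add, so n₃E°₃ = n₁E°₁ + n₂E°₂.
With n₃ = 7, and the known step contributing 2×(-1.15) V, the unknown satisfies 5·E° = 7×(+0.75) − 2×(-1.15) = +7.550.
E° = +7.550 / 5 = +1.510 V.

+1.510 V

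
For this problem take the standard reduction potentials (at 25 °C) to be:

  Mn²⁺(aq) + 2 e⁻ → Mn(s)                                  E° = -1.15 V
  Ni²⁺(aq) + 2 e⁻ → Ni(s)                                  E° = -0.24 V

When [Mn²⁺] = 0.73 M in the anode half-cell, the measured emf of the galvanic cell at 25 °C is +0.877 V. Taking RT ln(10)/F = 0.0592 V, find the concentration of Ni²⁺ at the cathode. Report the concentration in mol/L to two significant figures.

Ni²⁺/Ni is the cathode, Mn²⁺/Mn the anode: E°cell = +0.91 V, n = 2.
Overall reaction: Ni²⁺(aq) + Mn(s) → Ni(s) + Mn²⁺(aq); Q = [Mn²⁺]^1/[Ni²⁺]^1.
From E = E° − (0.0592/n) log Q: log Q = (E° − E)·n/0.0592 = (+0.91 − (+0.877))·2/0.0592 = 1.1149.
So 1·log[Ni²⁺] = 1·log(0.73) − log Q = -0.1367 − (1.1149) = -1.2516; [Ni²⁺] = 10^(-1.2516) ≈ 0.056 M.

0.056 M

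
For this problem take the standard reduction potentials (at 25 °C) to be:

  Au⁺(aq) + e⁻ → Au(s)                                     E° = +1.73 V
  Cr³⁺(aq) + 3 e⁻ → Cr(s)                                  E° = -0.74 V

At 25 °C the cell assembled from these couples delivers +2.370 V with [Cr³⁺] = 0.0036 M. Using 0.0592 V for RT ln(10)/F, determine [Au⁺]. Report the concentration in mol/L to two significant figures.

0.0031 M

Au⁺/Au is the cathode, Cr³⁺/Cr the anode: E°cell = +2.47 V, n = 3.
Overall reaction: 3 Au⁺(aq) + Cr(s) → 3 Au(s) + Cr³⁺(aq); Q = [Cr³⁺]^1/[Au⁺]^3.
From E = E° − (0.0592/n) log Q: log Q = (E° − E)·n/0.0592 = (+2.47 − (+2.370))·3/0.0592 = 5.0676.
So 3·log[Au⁺] = 1·log(0.0036) − log Q = -2.4437 − (5.0676) = -7.5113; log[Au⁺] = -7.5113 / 3 = -2.5038; [Au⁺] = 10^(-2.5038) ≈ 0.0031 M.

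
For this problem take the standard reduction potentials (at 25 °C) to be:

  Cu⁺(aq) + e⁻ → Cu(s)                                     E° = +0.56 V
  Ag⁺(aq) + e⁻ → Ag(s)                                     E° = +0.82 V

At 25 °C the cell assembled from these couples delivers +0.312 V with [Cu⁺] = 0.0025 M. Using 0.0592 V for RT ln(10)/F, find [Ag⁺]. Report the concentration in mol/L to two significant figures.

0.019 M

Ag⁺/Ag is the cathode, Cu⁺/Cu the anode: E°cell = +0.26 V, n = 1.
Overall reaction: Ag⁺(aq) + Cu(s) → Ag(s) + Cu⁺(aq); Q = [Cu⁺]^1/[Ag⁺]^1.
From E = E° − (0.0592/n) log Q: log Q = (E° − E)·n/0.0592 = (+0.26 − (+0.312))·1/0.0592 = -0.8784.
So 1·log[Ag⁺] = 1·log(0.0025) − log Q = -2.6021 − (-0.8784) = -1.7237; [Ag⁺] = 10^(-1.7237) ≈ 0.019 M.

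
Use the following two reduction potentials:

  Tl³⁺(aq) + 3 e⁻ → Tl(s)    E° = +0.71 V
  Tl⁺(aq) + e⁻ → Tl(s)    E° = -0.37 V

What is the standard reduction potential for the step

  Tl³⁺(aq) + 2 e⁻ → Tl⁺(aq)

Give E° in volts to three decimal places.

Sequential free energies add, so n₃E°₃ = n₁E°₁ + n₂E°₂.
With n₃ = 3, and the known step contributing 1×(-0.37) V, the unknown satisfies 2·E° = 3×(+0.71) − 1×(-0.37) = +2.500.
E° = +2.500 / 2 = +1.250 V.

+1.250 V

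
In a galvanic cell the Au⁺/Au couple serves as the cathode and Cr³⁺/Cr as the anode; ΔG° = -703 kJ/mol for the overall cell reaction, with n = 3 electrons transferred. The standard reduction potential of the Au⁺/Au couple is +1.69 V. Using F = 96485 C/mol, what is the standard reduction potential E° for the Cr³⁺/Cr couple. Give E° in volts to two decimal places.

E°cell = −ΔG°/(nF) = −(-703×10³)/((3)(96485)) = +2.429 V.
Since Au⁺/Au is the cathode and Cr³⁺/Cr the anode, E°cell = E°(Au⁺/Au) − E°(Cr³⁺/Cr).
So E°(Cr³⁺/Cr) = E°(Au⁺/Au) − E°cell = (+1.69) − (+2.429) = -0.74 V.

-0.74 V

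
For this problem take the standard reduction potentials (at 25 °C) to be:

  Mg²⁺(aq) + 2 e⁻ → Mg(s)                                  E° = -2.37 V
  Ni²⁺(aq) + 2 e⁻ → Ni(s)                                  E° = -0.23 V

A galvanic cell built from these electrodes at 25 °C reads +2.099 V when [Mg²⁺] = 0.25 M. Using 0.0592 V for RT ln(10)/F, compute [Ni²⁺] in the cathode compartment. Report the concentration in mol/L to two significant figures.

Ni²⁺/Ni is the cathode, Mg²⁺/Mg the anode: E°cell = +2.14 V, n = 2.
Overall reaction: Ni²⁺(aq) + Mg(s) → Ni(s) + Mg²⁺(aq); Q = [Mg²⁺]^1/[Ni²⁺]^1.
From E = E° − (0.0592/n) log Q: log Q = (E° − E)·n/0.0592 = (+2.14 − (+2.099))·2/0.0592 = 1.3851.
So 1·log[Ni²⁺] = 1·log(0.25) − log Q = -0.6021 − (1.3851) = -1.9872; [Ni²⁺] = 10^(-1.9872) ≈ 0.010 M.

0.010 M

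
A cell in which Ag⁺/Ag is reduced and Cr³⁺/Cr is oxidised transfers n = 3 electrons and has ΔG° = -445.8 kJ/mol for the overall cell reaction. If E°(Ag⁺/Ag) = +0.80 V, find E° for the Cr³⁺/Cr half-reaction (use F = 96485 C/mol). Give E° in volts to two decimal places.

-0.74 V

E°cell = −ΔG°/(nF) = −(-445.8×10³)/((3)(96485)) = +1.540 V.
Since Ag⁺/Ag is the cathode and Cr³⁺/Cr the anode, E°cell = E°(Ag⁺/Ag) − E°(Cr³⁺/Cr).
So E°(Cr³⁺/Cr) = E°(Ag⁺/Ag) − E°cell = (+0.80) − (+1.540) = -0.74 V.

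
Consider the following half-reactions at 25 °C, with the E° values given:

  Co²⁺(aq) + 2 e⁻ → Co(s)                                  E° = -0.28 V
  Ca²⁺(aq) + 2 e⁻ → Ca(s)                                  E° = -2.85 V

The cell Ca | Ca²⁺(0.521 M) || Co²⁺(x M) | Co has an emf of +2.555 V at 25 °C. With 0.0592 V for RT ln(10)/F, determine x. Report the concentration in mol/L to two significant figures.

0.16 M

Co²⁺/Co is the cathode, Ca²⁺/Ca the anode: E°cell = +2.57 V, n = 2.
Overall reaction: Co²⁺(aq) + Ca(s) → Co(s) + Ca²⁺(aq); Q = [Ca²⁺]^1/[Co²⁺]^1.
From E = E° − (0.0592/n) log Q: log Q = (E° − E)·n/0.0592 = (+2.57 − (+2.555))·2/0.0592 = 0.5068.
So 1·log[Co²⁺] = 1·log(0.521) − log Q = -0.2832 − (0.5068) = -0.7900; [Co²⁺] = 10^(-0.7900) ≈ 0.16 M.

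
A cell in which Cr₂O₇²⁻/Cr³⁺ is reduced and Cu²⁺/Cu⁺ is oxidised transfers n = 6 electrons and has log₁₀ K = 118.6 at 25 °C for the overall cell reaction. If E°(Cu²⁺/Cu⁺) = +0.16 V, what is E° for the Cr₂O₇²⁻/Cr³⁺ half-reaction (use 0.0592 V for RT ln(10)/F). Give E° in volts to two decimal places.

E°cell = (0.0592/n)·log K = (0.0592/6)(118.6) = +1.170 V.
Since Cr₂O₇²⁻/Cr³⁺ is the cathode and Cu²⁺/Cu⁺ the anode, E°cell = E°(Cr₂O₇²⁻/Cr³⁺) − E°(Cu²⁺/Cu⁺).
So E°(Cr₂O₇²⁻/Cr³⁺) = E°cell + E°(Cu²⁺/Cu⁺) = +1.170 + (+0.16) = +1.33 V.

+1.33 V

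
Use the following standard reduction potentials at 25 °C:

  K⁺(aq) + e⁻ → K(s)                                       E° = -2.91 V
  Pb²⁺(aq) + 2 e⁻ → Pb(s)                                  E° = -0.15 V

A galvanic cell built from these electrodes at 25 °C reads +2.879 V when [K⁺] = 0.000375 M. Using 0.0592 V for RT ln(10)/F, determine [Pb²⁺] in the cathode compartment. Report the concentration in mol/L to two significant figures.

Pb²⁺/Pb is the cathode, K⁺/K the anode: E°cell = +2.76 V, n = 2.
Overall reaction: Pb²⁺(aq) + 2 K(s) → Pb(s) + 2 K⁺(aq); Q = [K⁺]^2/[Pb²⁺]^1.
From E = E° − (0.0592/n) log Q: log Q = (E° − E)·n/0.0592 = (+2.76 − (+2.879))·2/0.0592 = -4.0203.
So 1·log[Pb²⁺] = 2·log(0.000375) − log Q = -6.8519 − (-4.0203) = -2.8316; [Pb²⁺] = 10^(-2.8316) ≈ 0.0015 M.

0.0015 M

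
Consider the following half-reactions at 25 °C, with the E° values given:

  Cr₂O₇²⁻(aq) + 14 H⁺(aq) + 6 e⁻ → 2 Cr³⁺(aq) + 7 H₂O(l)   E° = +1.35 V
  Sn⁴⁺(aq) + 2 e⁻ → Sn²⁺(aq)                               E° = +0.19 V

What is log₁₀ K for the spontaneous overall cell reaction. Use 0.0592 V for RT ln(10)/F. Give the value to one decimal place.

117.6

Cathode: Cr₂O₇²⁻/Cr³⁺; anode: Sn⁴⁺/Sn²⁺. E°cell = +1.16 V, n = 6.
log K = nE°cell / 0.0592 = (6)(+1.16) / 0.0592 = 117.6.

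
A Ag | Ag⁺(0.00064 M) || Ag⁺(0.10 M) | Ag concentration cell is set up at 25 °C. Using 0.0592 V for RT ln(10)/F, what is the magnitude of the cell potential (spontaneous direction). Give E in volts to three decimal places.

For a concentration cell E°cell = 0. The 0.10 M side is the cathode (reduction is favoured where [Ag⁺] is higher).
With n = 1, E = −(0.0592/1) log([Ag⁺]ₐₙ/[Ag⁺]꜀ₐₜ) = −(0.0592/1) log(0.00064/0.1) = −(0.0592/1)(-2.194) = +0.130 V.

+0.130 V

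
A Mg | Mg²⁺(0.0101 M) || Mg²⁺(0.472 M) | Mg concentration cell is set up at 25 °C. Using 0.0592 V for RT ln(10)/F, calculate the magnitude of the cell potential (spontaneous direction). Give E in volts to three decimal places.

+0.049 V

For a concentration cell E°cell = 0. The 0.472 M side is the cathode (reduction is favoured where [Mg²⁺] is higher).
With n = 2, E = −(0.0592/2) log([Mg²⁺]ₐₙ/[Mg²⁺]꜀ₐₜ) = −(0.0592/2) log(0.0101/0.472) = −(0.0592/2)(-1.670) = +0.049 V.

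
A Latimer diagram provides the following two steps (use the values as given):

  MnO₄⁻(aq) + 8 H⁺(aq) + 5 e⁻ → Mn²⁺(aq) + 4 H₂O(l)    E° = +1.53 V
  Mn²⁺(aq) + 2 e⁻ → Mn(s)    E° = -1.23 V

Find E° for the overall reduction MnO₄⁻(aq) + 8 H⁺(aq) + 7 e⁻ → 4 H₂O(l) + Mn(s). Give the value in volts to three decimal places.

+0.741 V

Standard free energies of sequential steps add: ΔG°₃ = ΔG°₁ + ΔG°₂, so n₃E°₃ = n₁E°₁ + n₂E°₂.
E°₃ = (5×+1.53 + 2×-1.23) / 7 = (+5.190) / 7 = +0.741 V.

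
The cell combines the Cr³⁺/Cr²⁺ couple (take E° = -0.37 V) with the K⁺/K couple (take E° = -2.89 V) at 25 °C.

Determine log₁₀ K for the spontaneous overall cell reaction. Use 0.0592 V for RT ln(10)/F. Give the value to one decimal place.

42.6

Cathode: Cr³⁺/Cr²⁺; anode: K⁺/K. E°cell = +2.52 V, n = 1.
log K = nE°cell / 0.0592 = (1)(+2.52) / 0.0592 = 42.6.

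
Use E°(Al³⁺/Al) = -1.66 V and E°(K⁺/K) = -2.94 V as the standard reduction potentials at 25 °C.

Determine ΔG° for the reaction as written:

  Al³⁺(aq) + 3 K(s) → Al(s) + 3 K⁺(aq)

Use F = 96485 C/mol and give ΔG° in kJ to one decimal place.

As written, Al³⁺/Al is reduced (cathode) and K⁺/K is oxidised (anode), so E°cell = (-1.66) − (-2.94) = +1.28 V.
Balancing electrons gives n = 3.
ΔG° = −nFE° = −(3)(96485)(+1.28) = -370,502 J = -370.5 kJ.

-370.5 kJ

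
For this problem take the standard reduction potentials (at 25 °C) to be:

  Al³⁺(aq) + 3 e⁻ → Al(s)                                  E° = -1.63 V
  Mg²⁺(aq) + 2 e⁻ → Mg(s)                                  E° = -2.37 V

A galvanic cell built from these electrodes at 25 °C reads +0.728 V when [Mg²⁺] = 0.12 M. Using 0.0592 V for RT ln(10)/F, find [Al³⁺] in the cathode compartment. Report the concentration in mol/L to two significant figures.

Al³⁺/Al is the cathode, Mg²⁺/Mg the anode: E°cell = +0.74 V, n = 6.
Overall reaction: 2 Al³⁺(aq) + 3 Mg(s) → 2 Al(s) + 3 Mg²⁺(aq); Q = [Mg²⁺]^3/[Al³⁺]^2.
From E = E° − (0.0592/n) log Q: log Q = (E° − E)·n/0.0592 = (+0.74 − (+0.728))·6/0.0592 = 1.2162.
So 2·log[Al³⁺] = 3·log(0.12) − log Q = -2.7625 − (1.2162) = -3.9787; log[Al³⁺] = -3.9787 / 2 = -1.9893; [Al³⁺] = 10^(-1.9893) ≈ 0.010 M.

0.010 M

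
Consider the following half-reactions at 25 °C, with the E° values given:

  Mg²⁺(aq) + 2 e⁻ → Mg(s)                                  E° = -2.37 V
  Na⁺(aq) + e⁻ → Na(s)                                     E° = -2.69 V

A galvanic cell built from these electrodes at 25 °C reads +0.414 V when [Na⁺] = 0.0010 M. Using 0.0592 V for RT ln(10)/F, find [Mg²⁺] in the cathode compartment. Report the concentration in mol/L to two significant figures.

Mg²⁺/Mg is the cathode, Na⁺/Na the anode: E°cell = +0.32 V, n = 2.
Overall reaction: Mg²⁺(aq) + 2 Na(s) → Mg(s) + 2 Na⁺(aq); Q = [Na⁺]^2/[Mg²⁺]^1.
From E = E° − (0.0592/n) log Q: log Q = (E° − E)·n/0.0592 = (+0.32 − (+0.414))·2/0.0592 = -3.1757.
So 1·log[Mg²⁺] = 2·log(0.001) − log Q = -6.0000 − (-3.1757) = -2.8243; [Mg²⁺] = 10^(-2.8243) ≈ 0.0015 M.

0.0015 M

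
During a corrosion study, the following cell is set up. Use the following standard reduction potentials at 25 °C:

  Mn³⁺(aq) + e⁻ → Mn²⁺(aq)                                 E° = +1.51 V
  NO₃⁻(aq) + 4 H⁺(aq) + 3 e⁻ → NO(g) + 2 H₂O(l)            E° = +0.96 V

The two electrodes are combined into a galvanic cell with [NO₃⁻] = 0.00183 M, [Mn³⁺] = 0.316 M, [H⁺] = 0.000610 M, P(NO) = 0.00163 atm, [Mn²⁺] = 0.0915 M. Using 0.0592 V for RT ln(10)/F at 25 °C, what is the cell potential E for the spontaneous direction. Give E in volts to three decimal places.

+0.835 V

Mn³⁺/Mn²⁺ is the cathode (higher E°), NO₃⁻/NO the anode: E°cell = +1.51 − (+0.96) = +0.55 V, n = 3.
Overall: 3 Mn³⁺(aq) + NO(g) + 2 H₂O(l) → 3 Mn²⁺(aq) + NO₃⁻(aq) + 4 H⁺(aq)
Q = [Mn²⁺]^3·[NO₃⁻]·[H⁺]^4 / ([Mn³⁺]^3·P(NO)); log Q = -14.423.
E = E° − (0.0592/n) log Q = +0.55 − (0.0592/3)(-14.423) = +0.835 V.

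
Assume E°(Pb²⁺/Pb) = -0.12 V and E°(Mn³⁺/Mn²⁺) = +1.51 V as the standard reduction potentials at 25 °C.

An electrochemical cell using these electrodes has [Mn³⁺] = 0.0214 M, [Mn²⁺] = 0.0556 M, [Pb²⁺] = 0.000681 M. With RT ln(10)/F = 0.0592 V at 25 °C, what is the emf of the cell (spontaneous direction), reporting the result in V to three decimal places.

Mn³⁺/Mn²⁺ is the cathode (higher E°), Pb²⁺/Pb the anode: E°cell = +1.51 − (-0.12) = +1.63 V, n = 2.
Overall: 2 Mn³⁺(aq) + Pb(s) → 2 Mn²⁺(aq) + Pb²⁺(aq)
Q = [Mn²⁺]^2·[Pb²⁺] / ([Mn³⁺]^2); log Q = -2.338.
E = E° − (0.0592/n) log Q = +1.63 − (0.0592/2)(-2.338) = +1.699 V.

+1.699 V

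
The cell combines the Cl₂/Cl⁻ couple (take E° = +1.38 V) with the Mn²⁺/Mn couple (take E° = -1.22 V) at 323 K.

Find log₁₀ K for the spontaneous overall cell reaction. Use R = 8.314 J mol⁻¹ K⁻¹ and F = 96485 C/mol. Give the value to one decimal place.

Cathode: Cl₂/Cl⁻; anode: Mn²⁺/Mn. E°cell = (+1.38) − (-1.22) = +2.60 V, with n = 2.
ΔG° = −nFE° = −RT ln K, so ln K = nFE°/(RT) = (2)(96485)(+2.60) / ((8.314)(323)) = 186.832.
log₁₀ K = 186.832 / ln 10 = 81.1.

81.1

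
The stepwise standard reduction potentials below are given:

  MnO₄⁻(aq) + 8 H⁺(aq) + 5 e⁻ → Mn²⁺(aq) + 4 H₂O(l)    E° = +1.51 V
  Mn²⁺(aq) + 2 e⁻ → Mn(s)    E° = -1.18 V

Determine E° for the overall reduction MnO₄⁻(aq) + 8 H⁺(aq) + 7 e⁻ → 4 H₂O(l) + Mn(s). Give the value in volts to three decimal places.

Standard free energies of sequential steps add: ΔG°₃ = ΔG°₁ + ΔG°₂, so n₃E°₃ = n₁E°₁ + n₂E°₂.
E°₃ = (5×+1.51 + 2×-1.18) / 7 = (+5.190) / 7 = +0.741 V.

+0.741 V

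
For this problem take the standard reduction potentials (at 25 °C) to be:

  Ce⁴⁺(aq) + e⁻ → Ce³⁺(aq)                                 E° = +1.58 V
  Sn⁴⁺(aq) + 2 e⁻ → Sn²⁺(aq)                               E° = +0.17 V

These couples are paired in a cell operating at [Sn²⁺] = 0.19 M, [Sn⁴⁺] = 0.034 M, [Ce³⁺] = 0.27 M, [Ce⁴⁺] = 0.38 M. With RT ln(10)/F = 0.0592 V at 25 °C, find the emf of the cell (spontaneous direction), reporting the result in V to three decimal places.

+1.441 V

Ce⁴⁺/Ce³⁺ is the cathode (higher E°), Sn⁴⁺/Sn²⁺ the anode: E°cell = +1.58 − (+0.17) = +1.41 V, n = 2.
Overall: 2 Ce⁴⁺(aq) + Sn²⁺(aq) → 2 Ce³⁺(aq) + Sn⁴⁺(aq)
Q = [Ce³⁺]^2·[Sn⁴⁺] / ([Ce⁴⁺]^2·[Sn²⁺]); log Q = -1.044.
E = E° − (0.0592/n) log Q = +1.41 − (0.0592/2)(-1.044) = +1.441 V.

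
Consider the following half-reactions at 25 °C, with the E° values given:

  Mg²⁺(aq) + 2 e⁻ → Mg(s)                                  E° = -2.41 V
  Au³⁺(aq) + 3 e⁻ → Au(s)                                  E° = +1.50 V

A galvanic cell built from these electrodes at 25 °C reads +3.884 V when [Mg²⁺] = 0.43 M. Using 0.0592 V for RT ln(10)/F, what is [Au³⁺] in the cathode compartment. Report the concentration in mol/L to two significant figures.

0.014 M

Au³⁺/Au is the cathode, Mg²⁺/Mg the anode: E°cell = +3.91 V, n = 6.
Overall reaction: 2 Au³⁺(aq) + 3 Mg(s) → 2 Au(s) + 3 Mg²⁺(aq); Q = [Mg²⁺]^3/[Au³⁺]^2.
From E = E° − (0.0592/n) log Q: log Q = (E° − E)·n/0.0592 = (+3.91 − (+3.884))·6/0.0592 = 2.6351.
So 2·log[Au³⁺] = 3·log(0.43) − log Q = -1.0996 − (2.6351) = -3.7347; log[Au³⁺] = -3.7347 / 2 = -1.8674; [Au³⁺] = 10^(-1.8674) ≈ 0.014 M.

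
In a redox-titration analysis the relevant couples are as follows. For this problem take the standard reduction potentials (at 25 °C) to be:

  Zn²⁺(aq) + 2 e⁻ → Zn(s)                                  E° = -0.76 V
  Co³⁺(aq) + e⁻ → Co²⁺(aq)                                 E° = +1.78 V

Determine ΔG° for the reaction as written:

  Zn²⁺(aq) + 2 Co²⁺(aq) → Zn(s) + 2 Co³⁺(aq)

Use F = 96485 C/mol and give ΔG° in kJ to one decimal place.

+490.1 kJ

As written, Zn²⁺/Zn is reduced (cathode) and Co³⁺/Co²⁺ is oxidised (anode), so E°cell = (-0.76) − (+1.78) = -2.54 V.
Balancing electrons gives n = 2.
ΔG° = −nFE° = −(2)(96485)(-2.54) = 490,144 J = +490.1 kJ.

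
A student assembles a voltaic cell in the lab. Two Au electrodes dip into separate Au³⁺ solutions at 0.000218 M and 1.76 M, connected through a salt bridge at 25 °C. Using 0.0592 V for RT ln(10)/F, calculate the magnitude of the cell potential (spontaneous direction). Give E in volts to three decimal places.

+0.077 V

For a concentration cell E°cell = 0. The 1.76 M side is the cathode (reduction is favoured where [Au³⁺] is higher).
With n = 3, E = −(0.0592/3) log([Au³⁺]ₐₙ/[Au³⁺]꜀ₐₜ) = −(0.0592/3) log(0.000218/1.76) = −(0.0592/3)(-3.907) = +0.077 V.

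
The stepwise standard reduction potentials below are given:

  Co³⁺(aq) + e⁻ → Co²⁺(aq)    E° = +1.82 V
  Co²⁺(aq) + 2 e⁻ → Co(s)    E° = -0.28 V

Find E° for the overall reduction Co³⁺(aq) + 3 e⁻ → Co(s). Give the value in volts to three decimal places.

+0.420 V

Adding the free-energy changes (−nFE°) of the two steps gives −n₃FE°₃ = −n₁FE°₁ − n₂FE°₂.
E°₃ = (1×+1.82 + 2×-0.28) / 3 = (+1.260) / 3 = +0.420 V.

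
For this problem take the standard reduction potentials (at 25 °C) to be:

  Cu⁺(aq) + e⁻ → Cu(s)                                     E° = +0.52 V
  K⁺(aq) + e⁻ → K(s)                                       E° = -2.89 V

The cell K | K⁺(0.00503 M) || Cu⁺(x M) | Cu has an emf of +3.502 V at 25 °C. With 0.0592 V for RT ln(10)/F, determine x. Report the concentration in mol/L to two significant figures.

Cu⁺/Cu is the cathode, K⁺/K the anode: E°cell = +3.41 V, n = 1.
Overall reaction: Cu⁺(aq) + K(s) → Cu(s) + K⁺(aq); Q = [K⁺]^1/[Cu⁺]^1.
From E = E° − (0.0592/n) log Q: log Q = (E° − E)·n/0.0592 = (+3.41 − (+3.502))·1/0.0592 = -1.5541.
So 1·log[Cu⁺] = 1·log(0.00503) − log Q = -2.2984 − (-1.5541) = -0.7443; [Cu⁺] = 10^(-0.7443) ≈ 0.18 M.

0.18 M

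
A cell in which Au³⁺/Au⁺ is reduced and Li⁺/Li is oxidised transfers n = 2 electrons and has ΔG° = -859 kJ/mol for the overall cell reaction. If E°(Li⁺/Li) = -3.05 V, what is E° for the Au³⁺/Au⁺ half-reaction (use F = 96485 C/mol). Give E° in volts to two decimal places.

+1.40 V

E°cell = −ΔG°/(nF) = −(-859×10³)/((2)(96485)) = +4.451 V.
Since Au³⁺/Au⁺ is the cathode and Li⁺/Li the anode, E°cell = E°(Au³⁺/Au⁺) − E°(Li⁺/Li).
So E°(Au³⁺/Au⁺) = E°cell + E°(Li⁺/Li) = +4.451 + (-3.05) = +1.40 V.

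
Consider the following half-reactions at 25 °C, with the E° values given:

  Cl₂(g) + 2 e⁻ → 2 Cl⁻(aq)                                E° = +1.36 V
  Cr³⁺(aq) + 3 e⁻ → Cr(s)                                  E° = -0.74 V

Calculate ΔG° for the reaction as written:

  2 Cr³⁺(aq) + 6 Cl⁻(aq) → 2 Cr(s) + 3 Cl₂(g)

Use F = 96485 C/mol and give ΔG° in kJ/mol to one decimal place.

+1215.7 kJ/mol

As written, Cr³⁺/Cr is reduced (cathode) and Cl₂/Cl⁻ is oxidised (anode), so E°cell = (-0.74) − (+1.36) = -2.10 V.
Balancing electrons gives n = 6.
ΔG° = −nFE° = −(6)(96485)(-2.10) = 1,215,711 J = +1215.7 kJ/mol.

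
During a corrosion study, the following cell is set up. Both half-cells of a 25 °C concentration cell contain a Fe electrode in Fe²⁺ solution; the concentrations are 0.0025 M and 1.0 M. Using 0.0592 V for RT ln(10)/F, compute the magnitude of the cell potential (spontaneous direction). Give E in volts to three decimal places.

For a concentration cell E°cell = 0. The 1.0 M side is the cathode (reduction is favoured where [Fe²⁺] is higher).
With n = 2, E = −(0.0592/2) log([Fe²⁺]ₐₙ/[Fe²⁺]꜀ₐₜ) = −(0.0592/2) log(0.0025/1) = −(0.0592/2)(-2.602) = +0.077 V.

+0.077 V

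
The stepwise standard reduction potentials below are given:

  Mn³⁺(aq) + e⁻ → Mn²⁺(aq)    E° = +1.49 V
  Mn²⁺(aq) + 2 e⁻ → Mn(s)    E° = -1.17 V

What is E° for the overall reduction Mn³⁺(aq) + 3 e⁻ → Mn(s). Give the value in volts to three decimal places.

Adding the free-energy changes (−nFE°) of the two steps gives −n₃FE°₃ = −n₁FE°₁ − n₂FE°₂.
E°₃ = (1×+1.49 + 2×-1.17) / 3 = (-0.850) / 3 = -0.283 V.
Simply averaging or adding the two E° values would be wrong; the electron-weighted sum is required.

-0.283 V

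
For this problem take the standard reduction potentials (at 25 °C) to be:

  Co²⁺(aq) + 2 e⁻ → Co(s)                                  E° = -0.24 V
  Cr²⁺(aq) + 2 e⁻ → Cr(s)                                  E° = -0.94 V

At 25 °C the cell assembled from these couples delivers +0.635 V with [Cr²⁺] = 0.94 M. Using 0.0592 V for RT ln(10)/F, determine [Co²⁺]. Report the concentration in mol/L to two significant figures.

Co²⁺/Co is the cathode, Cr²⁺/Cr the anode: E°cell = +0.70 V, n = 2.
Overall reaction: Co²⁺(aq) + Cr(s) → Co(s) + Cr²⁺(aq); Q = [Cr²⁺]^1/[Co²⁺]^1.
From E = E° − (0.0592/n) log Q: log Q = (E° − E)·n/0.0592 = (+0.70 − (+0.635))·2/0.0592 = 2.1959.
So 1·log[Co²⁺] = 1·log(0.94) − log Q = -0.0269 − (2.1959) = -2.2228; [Co²⁺] = 10^(-2.2228) ≈ 0.0060 M.

0.0060 M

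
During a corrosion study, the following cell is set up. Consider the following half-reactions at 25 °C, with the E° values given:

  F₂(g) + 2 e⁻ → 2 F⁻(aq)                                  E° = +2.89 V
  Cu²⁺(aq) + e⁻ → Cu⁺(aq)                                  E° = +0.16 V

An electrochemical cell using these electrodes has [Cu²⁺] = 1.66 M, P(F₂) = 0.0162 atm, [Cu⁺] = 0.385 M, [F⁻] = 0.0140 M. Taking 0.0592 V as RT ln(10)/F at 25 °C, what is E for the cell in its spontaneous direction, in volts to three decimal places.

F₂/F⁻ is the cathode (higher E°), Cu²⁺/Cu⁺ the anode: E°cell = +2.89 − (+0.16) = +2.73 V, n = 2.
Overall: F₂(g) + 2 Cu⁺(aq) → 2 F⁻(aq) + 2 Cu²⁺(aq)
Q = [F⁻]^2·[Cu²⁺]^2 / (P(F₂)·[Cu⁺]^2); log Q = -0.648.
E = E° − (0.0592/n) log Q = +2.73 − (0.0592/2)(-0.648) = +2.749 V.

+2.749 V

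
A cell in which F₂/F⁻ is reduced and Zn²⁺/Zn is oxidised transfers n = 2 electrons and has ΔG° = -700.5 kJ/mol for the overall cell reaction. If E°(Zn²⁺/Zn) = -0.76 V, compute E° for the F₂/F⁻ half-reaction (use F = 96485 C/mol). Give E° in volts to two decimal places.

+2.87 V

E°cell = −ΔG°/(nF) = −(-700.5×10³)/((2)(96485)) = +3.630 V.
Since F₂/F⁻ is the cathode and Zn²⁺/Zn the anode, E°cell = E°(F₂/F⁻) − E°(Zn²⁺/Zn).
So E°(F₂/F⁻) = E°cell + E°(Zn²⁺/Zn) = +3.630 + (-0.76) = +2.87 V.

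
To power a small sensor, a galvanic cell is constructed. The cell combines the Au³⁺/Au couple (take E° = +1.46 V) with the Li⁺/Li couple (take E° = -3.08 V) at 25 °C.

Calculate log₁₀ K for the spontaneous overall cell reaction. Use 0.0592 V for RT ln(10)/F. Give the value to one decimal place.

230.1

Cathode: Au³⁺/Au; anode: Li⁺/Li. E°cell = +4.54 V, n = 3.
log K = nE°cell / 0.0592 = (3)(+4.54) / 0.0592 = 230.1.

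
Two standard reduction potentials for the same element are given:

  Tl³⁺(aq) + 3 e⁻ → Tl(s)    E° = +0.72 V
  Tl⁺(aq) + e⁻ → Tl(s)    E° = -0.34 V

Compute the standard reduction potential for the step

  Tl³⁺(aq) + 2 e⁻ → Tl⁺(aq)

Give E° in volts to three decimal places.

+1.250 V

Sequential free energies add, so n₃E°₃ = n₁E°₁ + n₂E°₂.
With n₃ = 3, and the known step contributing 1×(-0.34) V, the unknown satisfies 2·E° = 3×(+0.72) − 1×(-0.34) = +2.500.
E° = +2.500 / 2 = +1.250 V.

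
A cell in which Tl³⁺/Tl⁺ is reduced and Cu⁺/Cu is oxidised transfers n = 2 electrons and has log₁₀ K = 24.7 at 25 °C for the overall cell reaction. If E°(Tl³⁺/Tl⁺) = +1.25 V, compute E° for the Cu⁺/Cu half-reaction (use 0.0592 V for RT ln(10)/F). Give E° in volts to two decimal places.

E°cell = (0.0592/n)·log K = (0.0592/2)(24.7) = +0.731 V.
Since Tl³⁺/Tl⁺ is the cathode and Cu⁺/Cu the anode, E°cell = E°(Tl³⁺/Tl⁺) − E°(Cu⁺/Cu).
So E°(Cu⁺/Cu) = E°(Tl³⁺/Tl⁺) − E°cell = (+1.25) − (+0.731) = +0.52 V.

+0.52 V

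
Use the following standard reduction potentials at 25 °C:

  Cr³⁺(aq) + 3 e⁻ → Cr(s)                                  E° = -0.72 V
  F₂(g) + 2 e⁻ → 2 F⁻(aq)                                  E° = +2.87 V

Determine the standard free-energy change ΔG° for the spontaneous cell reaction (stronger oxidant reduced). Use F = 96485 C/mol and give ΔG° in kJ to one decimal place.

-2078.3 kJ

F₂/F⁻ (E° = +2.87 V) is the cathode; Cr³⁺/Cr (E° = -0.72 V) is the anode, so E°cell = +3.59 V.
Balancing electrons gives n = 6 (lcm of 2 and 3).
ΔG° = −nFE° = −(6)(96485)(+3.59) = -2,078,287 J = -2078.3 kJ.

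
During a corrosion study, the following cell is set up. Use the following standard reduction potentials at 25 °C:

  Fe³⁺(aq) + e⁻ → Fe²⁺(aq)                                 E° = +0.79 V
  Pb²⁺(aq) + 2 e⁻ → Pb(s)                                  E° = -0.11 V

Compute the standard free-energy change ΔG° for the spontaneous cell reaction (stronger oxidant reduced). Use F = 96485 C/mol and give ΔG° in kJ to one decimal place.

Fe³⁺/Fe²⁺ (E° = +0.79 V) is the cathode; Pb²⁺/Pb (E° = -0.11 V) is the anode, so E°cell = +0.90 V.
Balancing electrons gives n = 2 (lcm of 1 and 2).
ΔG° = −nFE° = −(2)(96485)(+0.90) = -173,673 J = -173.7 kJ.

-173.7 kJ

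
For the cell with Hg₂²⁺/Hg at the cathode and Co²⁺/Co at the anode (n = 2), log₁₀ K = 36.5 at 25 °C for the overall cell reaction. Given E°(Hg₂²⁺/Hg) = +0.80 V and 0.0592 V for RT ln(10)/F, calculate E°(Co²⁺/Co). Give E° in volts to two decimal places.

-0.28 V

E°cell = (0.0592/n)·log K = (0.0592/2)(36.5) = +1.080 V.
Since Hg₂²⁺/Hg is the cathode and Co²⁺/Co the anode, E°cell = E°(Hg₂²⁺/Hg) − E°(Co²⁺/Co).
So E°(Co²⁺/Co) = E°(Hg₂²⁺/Hg) − E°cell = (+0.80) − (+1.080) = -0.28 V.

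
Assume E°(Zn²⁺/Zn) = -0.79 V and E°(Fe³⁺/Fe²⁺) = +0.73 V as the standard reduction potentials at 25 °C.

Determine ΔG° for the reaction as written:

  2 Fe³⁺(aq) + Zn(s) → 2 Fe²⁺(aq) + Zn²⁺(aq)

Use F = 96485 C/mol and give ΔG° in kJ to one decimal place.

-293.3 kJ

As written, Fe³⁺/Fe²⁺ is reduced (cathode) and Zn²⁺/Zn is oxidised (anode), so E°cell = (+0.73) − (-0.79) = +1.52 V.
Balancing electrons gives n = 2.
ΔG° = −nFE° = −(2)(96485)(+1.52) = -293,314 J = -293.3 kJ.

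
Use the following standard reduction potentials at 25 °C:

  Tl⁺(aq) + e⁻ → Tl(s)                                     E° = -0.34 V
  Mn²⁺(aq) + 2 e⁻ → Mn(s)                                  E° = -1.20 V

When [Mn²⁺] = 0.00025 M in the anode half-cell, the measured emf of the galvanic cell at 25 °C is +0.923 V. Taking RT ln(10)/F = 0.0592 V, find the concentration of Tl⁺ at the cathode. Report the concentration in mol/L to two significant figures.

Tl⁺/Tl is the cathode, Mn²⁺/Mn the anode: E°cell = +0.86 V, n = 2.
Overall reaction: 2 Tl⁺(aq) + Mn(s) → 2 Tl(s) + Mn²⁺(aq); Q = [Mn²⁺]^1/[Tl⁺]^2.
From E = E° − (0.0592/n) log Q: log Q = (E° − E)·n/0.0592 = (+0.86 − (+0.923))·2/0.0592 = -2.1284.
So 2·log[Tl⁺] = 1·log(0.00025) − log Q = -3.6021 − (-2.1284) = -1.4737; log[Tl⁺] = -1.4737 / 2 = -0.7369; [Tl⁺] = 10^(-0.7369) ≈ 0.18 M.

0.18 M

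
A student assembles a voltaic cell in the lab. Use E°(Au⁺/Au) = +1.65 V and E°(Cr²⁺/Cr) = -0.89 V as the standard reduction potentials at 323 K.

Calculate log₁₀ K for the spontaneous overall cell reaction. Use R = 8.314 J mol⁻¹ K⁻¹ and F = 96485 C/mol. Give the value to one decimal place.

Cathode: Au⁺/Au; anode: Cr²⁺/Cr. E°cell = (+1.65) − (-0.89) = +2.54 V, with n = 2.
ΔG° = −nFE° = −RT ln K, so ln K = nFE°/(RT) = (2)(96485)(+2.54) / ((8.314)(323)) = 182.520.
log₁₀ K = 182.520 / ln 10 = 79.3.

79.3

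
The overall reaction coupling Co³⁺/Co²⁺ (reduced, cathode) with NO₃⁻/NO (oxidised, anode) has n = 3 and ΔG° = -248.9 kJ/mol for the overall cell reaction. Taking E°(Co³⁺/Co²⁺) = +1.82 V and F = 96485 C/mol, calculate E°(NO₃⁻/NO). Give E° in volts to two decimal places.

E°cell = −ΔG°/(nF) = −(-248.9×10³)/((3)(96485)) = +0.860 V.
Since Co³⁺/Co²⁺ is the cathode and NO₃⁻/NO the anode, E°cell = E°(Co³⁺/Co²⁺) − E°(NO₃⁻/NO).
So E°(NO₃⁻/NO) = E°(Co³⁺/Co²⁺) − E°cell = (+1.82) − (+0.860) = +0.96 V.

+0.96 V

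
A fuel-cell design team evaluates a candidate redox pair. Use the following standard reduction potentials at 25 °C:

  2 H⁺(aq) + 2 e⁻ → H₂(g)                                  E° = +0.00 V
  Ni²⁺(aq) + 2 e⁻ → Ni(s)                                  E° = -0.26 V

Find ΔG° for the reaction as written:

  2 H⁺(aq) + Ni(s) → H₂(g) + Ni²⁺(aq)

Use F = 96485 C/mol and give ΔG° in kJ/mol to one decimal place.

-50.2 kJ/mol

As written, H⁺/H₂ is reduced (cathode) and Ni²⁺/Ni is oxidised (anode), so E°cell = (+0.00) − (-0.26) = +0.26 V.
Balancing electrons gives n = 2.
ΔG° = −nFE° = −(2)(96485)(+0.26) = -50,172 J = -50.2 kJ/mol.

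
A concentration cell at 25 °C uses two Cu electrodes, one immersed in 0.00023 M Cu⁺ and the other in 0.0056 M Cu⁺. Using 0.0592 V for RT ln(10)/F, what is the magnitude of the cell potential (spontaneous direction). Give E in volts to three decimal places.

For a concentration cell E°cell = 0. The 0.0056 M side is the cathode (reduction is favoured where [Cu⁺] is higher).
With n = 1, E = −(0.0592/1) log([Cu⁺]ₐₙ/[Cu⁺]꜀ₐₜ) = −(0.0592/1) log(0.00023/0.0056) = −(0.0592/1)(-1.386) = +0.082 V.

+0.082 V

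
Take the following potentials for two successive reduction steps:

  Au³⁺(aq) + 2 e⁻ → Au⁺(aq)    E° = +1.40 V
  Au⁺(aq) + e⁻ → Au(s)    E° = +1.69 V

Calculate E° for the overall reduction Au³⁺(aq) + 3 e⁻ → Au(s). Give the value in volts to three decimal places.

+1.497 V

Standard free energies of sequential steps add: ΔG°₃ = ΔG°₁ + ΔG°₂, so n₃E°₃ = n₁E°₁ + n₂E°₂.
E°₃ = (2×+1.40 + 1×+1.69) / 3 = (+4.490) / 3 = +1.497 V.
Simply averaging or adding the two E° values would be wrong; the electron-weighted sum is required.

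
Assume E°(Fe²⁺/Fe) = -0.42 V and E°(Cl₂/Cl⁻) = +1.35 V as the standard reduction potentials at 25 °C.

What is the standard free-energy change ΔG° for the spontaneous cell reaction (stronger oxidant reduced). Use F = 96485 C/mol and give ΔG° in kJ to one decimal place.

Cl₂/Cl⁻ (E° = +1.35 V) is the cathode; Fe²⁺/Fe (E° = -0.42 V) is the anode, so E°cell = +1.77 V.
Balancing electrons gives n = 2 (lcm of 2 and 2).
ΔG° = −nFE° = −(2)(96485)(+1.77) = -341,557 J = -341.6 kJ.

-341.6 kJ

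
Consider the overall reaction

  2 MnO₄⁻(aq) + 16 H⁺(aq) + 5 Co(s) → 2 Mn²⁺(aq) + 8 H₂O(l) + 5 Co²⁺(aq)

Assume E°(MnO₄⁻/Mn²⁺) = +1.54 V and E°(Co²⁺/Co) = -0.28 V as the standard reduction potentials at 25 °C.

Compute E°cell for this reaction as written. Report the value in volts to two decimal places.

The MnO₄⁻/Mn²⁺ couple has the higher reduction potential, so it is the cathode; Co²⁺/Co is oxidised at the anode.
E°cell = E°(cathode) − E°(anode) = (+1.54) − (-0.28) = +1.82 V.

+1.82 V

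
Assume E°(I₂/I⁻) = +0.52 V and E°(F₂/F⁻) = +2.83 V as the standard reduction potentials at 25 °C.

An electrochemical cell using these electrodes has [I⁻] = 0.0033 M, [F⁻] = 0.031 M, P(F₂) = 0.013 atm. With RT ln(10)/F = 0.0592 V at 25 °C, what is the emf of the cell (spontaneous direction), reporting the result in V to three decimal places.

F₂/F⁻ is the cathode (higher E°), I₂/I⁻ the anode: E°cell = +2.83 − (+0.52) = +2.31 V, n = 2.
Overall: F₂(g) + 2 I⁻(aq) → 2 F⁻(aq) + I₂(s)
Q = [F⁻]^2 / (P(F₂)·[I⁻]^2); log Q = 3.832.
E = E° − (0.0592/n) log Q = +2.31 − (0.0592/2)(3.832) = +2.197 V.

+2.197 V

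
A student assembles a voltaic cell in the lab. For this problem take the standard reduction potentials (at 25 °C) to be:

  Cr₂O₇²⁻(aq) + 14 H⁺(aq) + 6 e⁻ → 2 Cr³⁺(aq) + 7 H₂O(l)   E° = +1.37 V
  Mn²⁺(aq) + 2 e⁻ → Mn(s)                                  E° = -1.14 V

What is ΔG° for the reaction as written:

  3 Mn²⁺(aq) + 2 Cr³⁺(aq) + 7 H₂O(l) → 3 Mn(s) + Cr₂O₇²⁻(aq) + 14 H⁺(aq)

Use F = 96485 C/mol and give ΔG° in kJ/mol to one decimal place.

+1453.1 kJ/mol

As written, Mn²⁺/Mn is reduced (cathode) and Cr₂O₇²⁻/Cr³⁺ is oxidised (anode), so E°cell = (-1.14) − (+1.37) = -2.51 V.
Balancing electrons gives n = 6.
ΔG° = −nFE° = −(6)(96485)(-2.51) = 1,453,064 J = +1453.1 kJ/mol.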